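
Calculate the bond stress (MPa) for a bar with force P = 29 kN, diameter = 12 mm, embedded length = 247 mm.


u = P / (pi * db * ld)
= 29 * 1000 / (pi * 12 * 247)
= 3.114 MPa

3.114


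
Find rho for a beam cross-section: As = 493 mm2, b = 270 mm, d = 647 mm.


rho = As / (b * d)
= 493 / (270 * 647)
= 0.0028

0.0028


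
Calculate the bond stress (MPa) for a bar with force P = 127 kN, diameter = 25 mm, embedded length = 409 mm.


u = P / (pi * db * ld)
= 127 * 1000 / (pi * 25 * 409)
= 3.954 MPa

3.954


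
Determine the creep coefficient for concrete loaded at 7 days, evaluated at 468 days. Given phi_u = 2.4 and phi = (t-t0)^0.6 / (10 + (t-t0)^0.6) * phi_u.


dt = 468 - 7 = 461
phi = 461^0.6 / (10 + 461^0.6) * 2.4
= 1.917

1.917


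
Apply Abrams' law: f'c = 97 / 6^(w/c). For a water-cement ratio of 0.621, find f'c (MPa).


f'c = 97 / 6^0.621
= 97 / 3.043
= 31.88 MPa

31.88


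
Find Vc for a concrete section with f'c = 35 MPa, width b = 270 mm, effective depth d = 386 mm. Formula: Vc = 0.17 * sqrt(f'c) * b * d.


Vc = 0.17 * sqrt(35) * 270 * 386 / 1000
= 104.82 kN

104.82


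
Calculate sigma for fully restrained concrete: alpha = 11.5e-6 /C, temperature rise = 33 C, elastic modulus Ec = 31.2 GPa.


sigma = alpha * dT * Ec
= 11.5e-6 * 33 * 31.2 * 1000
= 11.84 MPa

11.84


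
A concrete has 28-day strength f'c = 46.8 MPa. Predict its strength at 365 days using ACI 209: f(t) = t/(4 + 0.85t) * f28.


f(365) = 365 / (4 + 0.85 * 365) * 46.8
= 365 / 314.25 * 46.8
= 54.36 MPa

54.36


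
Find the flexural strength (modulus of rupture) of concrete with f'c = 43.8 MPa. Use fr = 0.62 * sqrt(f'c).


fr = 0.62 * sqrt(43.8)
= 4.103 MPa

4.103


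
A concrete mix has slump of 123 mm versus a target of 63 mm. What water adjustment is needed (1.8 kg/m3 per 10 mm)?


Difference = 63 - 123 = -60 mm
Water adjustment = -60 * 1.8 / 10 = -10.8 kg/m3

-10.8


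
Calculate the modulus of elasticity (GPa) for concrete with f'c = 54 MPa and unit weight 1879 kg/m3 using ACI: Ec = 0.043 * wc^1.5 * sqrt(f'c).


Ec = 0.043 * 1879^1.5 * sqrt(54) / 1000
= 25.74 GPa

25.74


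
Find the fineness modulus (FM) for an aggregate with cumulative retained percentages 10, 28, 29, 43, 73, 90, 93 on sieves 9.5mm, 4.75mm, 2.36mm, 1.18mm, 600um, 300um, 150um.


FM = sum(cumulative % retained) / 100
= 366 / 100
= 3.66

3.66


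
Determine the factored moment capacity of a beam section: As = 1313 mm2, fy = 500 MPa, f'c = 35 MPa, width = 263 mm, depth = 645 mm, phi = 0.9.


a = As * fy / (0.85 * f'c * b)
= 1313 * 500 / (0.85 * 35 * 263)
= 83.9058 mm
Mn = As * fy * (d - a/2) / 10^6
= 395.9004 kN-m
phi*Mn = 0.9 * 395.9004 = 356.31 kN-m

356.31


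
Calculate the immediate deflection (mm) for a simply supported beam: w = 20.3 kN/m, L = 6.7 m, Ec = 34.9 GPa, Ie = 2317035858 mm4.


Convert: L = 6.7 m = 6700 mm, Ec = 34.9 GPa = 34900 MPa
delta = 5 * 20.3 * 6700^4 / (384 * 34900 * 2317035858)
= 6.59 mm

6.59


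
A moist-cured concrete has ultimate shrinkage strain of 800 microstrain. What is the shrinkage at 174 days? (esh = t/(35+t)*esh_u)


esh(174) = 174 / (35 + 174) * 800
= 174 / 209 * 800
= 666.0 microstrain

666.0


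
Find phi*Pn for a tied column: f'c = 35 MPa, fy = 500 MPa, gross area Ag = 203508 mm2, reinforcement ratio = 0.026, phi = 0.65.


Ast = rho * Ag = 0.026 * 203508 = 5291.208 mm2
phi*Pn = 0.65 * 0.80 * (0.85 * 35 * (203508 - 5291.208) + 500 * 5291.208) / 1000
= 4442.13 kN

4442.13


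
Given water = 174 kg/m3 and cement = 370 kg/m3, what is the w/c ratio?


w/c = water / cement
w/c = 174 / 370 = 0.47

0.47


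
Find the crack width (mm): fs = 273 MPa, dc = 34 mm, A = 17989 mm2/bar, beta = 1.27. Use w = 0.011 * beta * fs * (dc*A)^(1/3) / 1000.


w = 0.011 * beta * fs * (dc * A)^(1/3) / 1000
= 0.011 * 1.27 * 273 * (34 * 17989)^(1/3) / 1000
= 0.324 mm

0.324


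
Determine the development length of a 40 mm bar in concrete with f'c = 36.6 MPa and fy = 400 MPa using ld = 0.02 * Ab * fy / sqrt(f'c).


Ab = pi * 40^2 / 4 = 1256.637 mm2
ld = 0.02 * 1256.637 * 400 / sqrt(36.6)
= 1661.7 mm

1661.7


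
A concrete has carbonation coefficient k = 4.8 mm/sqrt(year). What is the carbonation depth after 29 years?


depth = k * sqrt(t)
= 4.8 * sqrt(29)
= 25.85 mm

25.85


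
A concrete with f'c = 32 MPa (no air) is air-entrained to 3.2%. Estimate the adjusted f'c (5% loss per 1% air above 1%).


Strength loss = (3.2 - 1) * 5 = 11.0%
f'c = 32 * (1 - 11.0/100)
= 28.48 MPa

28.48


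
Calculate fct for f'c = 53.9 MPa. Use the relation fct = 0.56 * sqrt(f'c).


fct = 0.56 * sqrt(53.9)
= 0.56 * 7.342
= 4.111 MPa

4.111


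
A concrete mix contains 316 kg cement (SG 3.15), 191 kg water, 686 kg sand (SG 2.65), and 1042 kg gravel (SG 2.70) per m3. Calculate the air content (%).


Vol cement = 316 / (3.15 * 1000) = 0.100317 m3
Vol water = 191 / 1000 = 0.191 m3
Vol sand = 686 / (2.65 * 1000) = 0.258868 m3
Vol gravel = 1042 / (2.70 * 1000) = 0.385926 m3
Total solid + water volume = 0.936111 m3
Air = (1 - 0.936111) * 100 = 6.39%

6.39


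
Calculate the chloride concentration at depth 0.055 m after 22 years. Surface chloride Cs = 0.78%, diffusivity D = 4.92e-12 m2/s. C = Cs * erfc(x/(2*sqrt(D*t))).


t_seconds = 22 * 365.25 * 24 * 3600 = 694267200.0 s
arg = 0.055 / (2 * sqrt(4.92e-12 * 694267200.0))
= 0.4705
erfc(0.4705) = 0.5058
C = 0.78 * 0.5058 = 0.3945%

0.3945


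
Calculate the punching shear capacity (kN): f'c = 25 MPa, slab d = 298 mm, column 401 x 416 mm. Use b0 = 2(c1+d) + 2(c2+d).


b0 = 2*(401 + 298) + 2*(416 + 298) = 2826 mm
Vc = 0.33 * sqrt(25) * 2826 * 298 / 1000
= 1389.54 kN

1389.54


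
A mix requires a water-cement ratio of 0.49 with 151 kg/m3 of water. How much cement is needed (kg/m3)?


Cement = water / (w/c)
= 151 / 0.49
= 308.2 kg/m3

308.2


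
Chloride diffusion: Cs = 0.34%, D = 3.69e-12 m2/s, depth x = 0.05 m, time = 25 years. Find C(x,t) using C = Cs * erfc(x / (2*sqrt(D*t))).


t_seconds = 25 * 365.25 * 24 * 3600 = 788940000.0 s
arg = 0.05 / (2 * sqrt(3.69e-12 * 788940000.0))
= 0.4633
erfc(0.4633) = 0.5123
C = 0.34 * 0.5123 = 0.1742%

0.1742


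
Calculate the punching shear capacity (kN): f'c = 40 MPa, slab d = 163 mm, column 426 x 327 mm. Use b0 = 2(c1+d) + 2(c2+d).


b0 = 2*(426 + 163) + 2*(327 + 163) = 2158 mm
Vc = 0.33 * sqrt(40) * 2158 * 163 / 1000
= 734.15 kN

734.15


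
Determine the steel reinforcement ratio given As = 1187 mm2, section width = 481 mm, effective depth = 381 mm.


rho = As / (b * d)
= 1187 / (481 * 381)
= 0.0065

0.0065


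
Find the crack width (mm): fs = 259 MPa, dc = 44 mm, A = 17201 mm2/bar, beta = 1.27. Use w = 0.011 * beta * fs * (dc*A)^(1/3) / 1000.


w = 0.011 * beta * fs * (dc * A)^(1/3) / 1000
= 0.011 * 1.27 * 259 * (44 * 17201)^(1/3) / 1000
= 0.33 mm

0.33


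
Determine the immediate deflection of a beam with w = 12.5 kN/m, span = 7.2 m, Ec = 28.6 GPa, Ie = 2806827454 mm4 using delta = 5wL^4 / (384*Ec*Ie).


Convert: L = 7.2 m = 7200 mm, Ec = 28.6 GPa = 28600 MPa
delta = 5 * 12.5 * 7200^4 / (384 * 28600 * 2806827454)
= 5.45 mm

5.45


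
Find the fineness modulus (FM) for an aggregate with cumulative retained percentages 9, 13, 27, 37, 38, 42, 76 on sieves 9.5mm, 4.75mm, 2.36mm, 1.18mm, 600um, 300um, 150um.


FM = sum(cumulative % retained) / 100
= 242 / 100
= 2.42

2.42


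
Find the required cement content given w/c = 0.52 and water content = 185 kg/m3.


Cement = water / (w/c)
= 185 / 0.52
= 355.8 kg/m3

355.8


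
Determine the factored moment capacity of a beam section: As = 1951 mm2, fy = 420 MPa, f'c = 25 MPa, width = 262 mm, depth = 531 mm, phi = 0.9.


a = As * fy / (0.85 * f'c * b)
= 1951 * 420 / (0.85 * 25 * 262)
= 147.1792 mm
Mn = As * fy * (d - a/2) / 10^6
= 374.8112 kN-m
phi*Mn = 0.9 * 374.8112 = 337.33 kN-m

337.33


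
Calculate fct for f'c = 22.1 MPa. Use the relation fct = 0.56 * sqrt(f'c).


fct = 0.56 * sqrt(22.1)
= 0.56 * 4.701
= 2.633 MPa

2.633


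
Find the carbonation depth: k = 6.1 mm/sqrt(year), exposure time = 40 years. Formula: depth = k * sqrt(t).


depth = k * sqrt(t)
= 6.1 * sqrt(40)
= 38.58 mm

38.58


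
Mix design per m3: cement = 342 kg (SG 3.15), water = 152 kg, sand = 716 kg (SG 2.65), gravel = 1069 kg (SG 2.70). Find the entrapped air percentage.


Vol cement = 342 / (3.15 * 1000) = 0.108571 m3
Vol water = 152 / 1000 = 0.152 m3
Vol sand = 716 / (2.65 * 1000) = 0.270189 m3
Vol gravel = 1069 / (2.70 * 1000) = 0.395926 m3
Total solid + water volume = 0.926686 m3
Air = (1 - 0.926686) * 100 = 7.33%

7.33


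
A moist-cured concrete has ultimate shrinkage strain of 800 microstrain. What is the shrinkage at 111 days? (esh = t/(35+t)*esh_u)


esh(111) = 111 / (35 + 111) * 800
= 111 / 146 * 800
= 608.2 microstrain

608.2


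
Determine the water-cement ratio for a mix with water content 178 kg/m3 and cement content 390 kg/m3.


w/c = water / cement
w/c = 178 / 390 = 0.456

0.456


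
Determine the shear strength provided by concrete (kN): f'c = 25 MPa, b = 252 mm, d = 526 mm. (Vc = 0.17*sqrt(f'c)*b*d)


Vc = 0.17 * sqrt(25) * 252 * 526 / 1000
= 112.67 kN

112.67


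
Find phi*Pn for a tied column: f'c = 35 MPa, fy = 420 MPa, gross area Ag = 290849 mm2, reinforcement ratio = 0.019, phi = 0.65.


Ast = rho * Ag = 0.019 * 290849 = 5526.131 mm2
phi*Pn = 0.65 * 0.80 * (0.85 * 35 * (290849 - 5526.131) + 420 * 5526.131) / 1000
= 5620.85 kN

5620.85


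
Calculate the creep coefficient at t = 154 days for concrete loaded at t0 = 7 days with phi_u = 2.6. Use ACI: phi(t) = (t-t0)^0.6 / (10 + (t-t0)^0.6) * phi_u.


dt = 154 - 7 = 147
phi = 147^0.6 / (10 + 147^0.6) * 2.6
= 1.732

1.732


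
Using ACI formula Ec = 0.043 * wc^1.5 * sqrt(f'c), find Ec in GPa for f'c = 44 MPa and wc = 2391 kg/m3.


Ec = 0.043 * 2391^1.5 * sqrt(44) / 1000
= 33.35 GPa

33.35


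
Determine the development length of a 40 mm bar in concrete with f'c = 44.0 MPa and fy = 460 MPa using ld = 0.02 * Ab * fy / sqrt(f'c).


Ab = pi * 40^2 / 4 = 1256.637 mm2
ld = 0.02 * 1256.637 * 460 / sqrt(44.0)
= 1742.9 mm

1742.9


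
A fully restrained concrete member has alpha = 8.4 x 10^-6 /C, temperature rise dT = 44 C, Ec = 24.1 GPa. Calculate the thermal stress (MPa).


sigma = alpha * dT * Ec
= 8.4e-6 * 44 * 24.1 * 1000
= 8.907 MPa

8.907


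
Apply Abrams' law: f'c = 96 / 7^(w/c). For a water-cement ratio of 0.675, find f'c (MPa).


f'c = 96 / 7^0.675
= 96 / 3.719
= 25.81 MPa

25.81


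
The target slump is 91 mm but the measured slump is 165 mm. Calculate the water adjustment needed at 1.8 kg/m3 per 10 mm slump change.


Difference = 91 - 165 = -74 mm
Water adjustment = -74 * 1.8 / 10 = -13.3 kg/m3

-13.3


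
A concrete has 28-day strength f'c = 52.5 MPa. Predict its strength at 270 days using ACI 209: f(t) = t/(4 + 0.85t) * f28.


f(270) = 270 / (4 + 0.85 * 270) * 52.5
= 270 / 233.5 * 52.5
= 60.71 MPa

60.71


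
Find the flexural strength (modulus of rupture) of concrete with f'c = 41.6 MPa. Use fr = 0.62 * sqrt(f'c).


fr = 0.62 * sqrt(41.6)
= 3.999 MPa

3.999


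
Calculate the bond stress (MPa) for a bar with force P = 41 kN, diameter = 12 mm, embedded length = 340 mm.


u = P / (pi * db * ld)
= 41 * 1000 / (pi * 12 * 340)
= 3.199 MPa

3.199


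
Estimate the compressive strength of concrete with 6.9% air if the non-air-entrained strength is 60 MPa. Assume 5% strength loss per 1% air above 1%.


Strength loss = (6.9 - 1) * 5 = 29.5%
f'c = 60 * (1 - 29.5/100)
= 42.3 MPa

42.3


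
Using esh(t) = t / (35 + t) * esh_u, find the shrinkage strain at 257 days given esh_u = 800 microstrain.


esh(257) = 257 / (35 + 257) * 800
= 257 / 292 * 800
= 704.1 microstrain

704.1


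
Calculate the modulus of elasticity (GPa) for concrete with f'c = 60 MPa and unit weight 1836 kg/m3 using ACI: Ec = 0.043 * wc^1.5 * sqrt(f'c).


Ec = 0.043 * 1836^1.5 * sqrt(60) / 1000
= 26.2 GPa

26.2


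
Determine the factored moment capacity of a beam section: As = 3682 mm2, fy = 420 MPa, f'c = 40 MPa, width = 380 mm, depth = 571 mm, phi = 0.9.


a = As * fy / (0.85 * f'c * b)
= 3682 * 420 / (0.85 * 40 * 380)
= 119.6935 mm
Mn = As * fy * (d - a/2) / 10^6
= 790.4678 kN-m
phi*Mn = 0.9 * 790.4678 = 711.42 kN-m

711.42


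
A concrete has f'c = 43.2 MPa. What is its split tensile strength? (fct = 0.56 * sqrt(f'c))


fct = 0.56 * sqrt(43.2)
= 0.56 * 6.573
= 3.681 MPa

3.681


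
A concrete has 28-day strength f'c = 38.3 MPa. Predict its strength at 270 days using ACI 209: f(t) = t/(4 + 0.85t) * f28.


f(270) = 270 / (4 + 0.85 * 270) * 38.3
= 270 / 233.5 * 38.3
= 44.29 MPa

44.29


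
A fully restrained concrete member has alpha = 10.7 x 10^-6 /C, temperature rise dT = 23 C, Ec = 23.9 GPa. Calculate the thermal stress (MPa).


sigma = alpha * dT * Ec
= 10.7e-6 * 23 * 23.9 * 1000
= 5.882 MPa

5.882


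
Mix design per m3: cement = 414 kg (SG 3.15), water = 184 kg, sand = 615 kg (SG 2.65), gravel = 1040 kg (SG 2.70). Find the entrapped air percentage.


Vol cement = 414 / (3.15 * 1000) = 0.131429 m3
Vol water = 184 / 1000 = 0.184 m3
Vol sand = 615 / (2.65 * 1000) = 0.232075 m3
Vol gravel = 1040 / (2.70 * 1000) = 0.385185 m3
Total solid + water volume = 0.932689 m3
Air = (1 - 0.932689) * 100 = 6.73%

6.73


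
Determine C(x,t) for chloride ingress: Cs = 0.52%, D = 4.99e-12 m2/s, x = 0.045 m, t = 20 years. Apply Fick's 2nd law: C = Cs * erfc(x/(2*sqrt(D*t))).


t_seconds = 20 * 365.25 * 24 * 3600 = 631152000.0 s
arg = 0.045 / (2 * sqrt(4.99e-12 * 631152000.0))
= 0.4009
erfc(0.4009) = 0.5707
C = 0.52 * 0.5707 = 0.2968%

0.2968


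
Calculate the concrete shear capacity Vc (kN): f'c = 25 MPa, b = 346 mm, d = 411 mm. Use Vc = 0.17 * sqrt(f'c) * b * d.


Vc = 0.17 * sqrt(25) * 346 * 411 / 1000
= 120.88 kN

120.88


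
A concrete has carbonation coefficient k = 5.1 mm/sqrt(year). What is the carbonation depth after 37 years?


depth = k * sqrt(t)
= 5.1 * sqrt(37)
= 31.02 mm

31.02


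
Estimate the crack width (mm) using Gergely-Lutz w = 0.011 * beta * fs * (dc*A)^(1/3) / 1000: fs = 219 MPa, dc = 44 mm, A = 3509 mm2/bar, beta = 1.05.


w = 0.011 * beta * fs * (dc * A)^(1/3) / 1000
= 0.011 * 1.05 * 219 * (44 * 3509)^(1/3) / 1000
= 0.136 mm

0.136


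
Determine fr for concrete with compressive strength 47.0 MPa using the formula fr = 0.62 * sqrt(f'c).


fr = 0.62 * sqrt(47.0)
= 4.251 MPa

4.251


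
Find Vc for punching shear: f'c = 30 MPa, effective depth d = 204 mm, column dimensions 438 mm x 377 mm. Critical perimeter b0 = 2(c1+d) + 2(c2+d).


b0 = 2*(438 + 204) + 2*(377 + 204) = 2446 mm
Vc = 0.33 * sqrt(30) * 2446 * 204 / 1000
= 901.91 kN

901.91


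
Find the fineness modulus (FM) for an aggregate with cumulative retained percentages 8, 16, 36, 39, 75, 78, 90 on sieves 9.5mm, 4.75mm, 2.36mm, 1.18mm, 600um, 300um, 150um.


FM = sum(cumulative % retained) / 100
= 342 / 100
= 3.42

3.42


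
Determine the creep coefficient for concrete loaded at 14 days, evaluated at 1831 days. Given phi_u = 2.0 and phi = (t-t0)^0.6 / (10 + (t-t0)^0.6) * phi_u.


dt = 1831 - 14 = 1817
phi = 1817^0.6 / (10 + 1817^0.6) * 2.0
= 1.801

1.801


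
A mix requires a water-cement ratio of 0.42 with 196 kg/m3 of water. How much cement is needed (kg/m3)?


Cement = water / (w/c)
= 196 / 0.42
= 466.7 kg/m3

466.7


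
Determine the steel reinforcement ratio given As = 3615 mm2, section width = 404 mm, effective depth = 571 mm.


rho = As / (b * d)
= 3615 / (404 * 571)
= 0.0157

0.0157


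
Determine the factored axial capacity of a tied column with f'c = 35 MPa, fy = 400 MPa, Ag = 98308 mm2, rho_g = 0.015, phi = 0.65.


Ast = rho * Ag = 0.015 * 98308 = 1474.62 mm2
phi*Pn = 0.65 * 0.80 * (0.85 * 35 * (98308 - 1474.62) + 400 * 1474.62) / 1000
= 1804.73 kN

1804.73


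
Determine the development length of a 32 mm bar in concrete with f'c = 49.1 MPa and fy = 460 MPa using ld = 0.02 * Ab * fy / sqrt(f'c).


Ab = pi * 32^2 / 4 = 804.248 mm2
ld = 0.02 * 804.248 * 460 / sqrt(49.1)
= 1055.9 mm

1055.9


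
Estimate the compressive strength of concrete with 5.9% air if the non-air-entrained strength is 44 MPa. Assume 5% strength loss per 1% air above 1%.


Strength loss = (5.9 - 1) * 5 = 24.5%
f'c = 44 * (1 - 24.5/100)
= 33.22 MPa

33.22


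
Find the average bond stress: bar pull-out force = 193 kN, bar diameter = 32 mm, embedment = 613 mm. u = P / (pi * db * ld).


u = P / (pi * db * ld)
= 193 * 1000 / (pi * 32 * 613)
= 3.132 MPa

3.132


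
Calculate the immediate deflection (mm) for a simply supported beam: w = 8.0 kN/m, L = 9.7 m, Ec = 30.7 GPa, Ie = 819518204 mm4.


Convert: L = 9.7 m = 9700 mm, Ec = 30.7 GPa = 30700 MPa
delta = 5 * 8.0 * 9700^4 / (384 * 30700 * 819518204)
= 36.65 mm

36.65


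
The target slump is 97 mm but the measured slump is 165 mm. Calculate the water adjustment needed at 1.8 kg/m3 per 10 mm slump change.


Difference = 97 - 165 = -68 mm
Water adjustment = -68 * 1.8 / 10 = -12.2 kg/m3

-12.2


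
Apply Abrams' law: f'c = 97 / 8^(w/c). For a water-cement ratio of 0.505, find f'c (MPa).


f'c = 97 / 8^0.505
= 97 / 2.858
= 33.94 MPa

33.94


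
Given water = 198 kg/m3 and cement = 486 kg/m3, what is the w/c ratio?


w/c = water / cement
w/c = 198 / 486 = 0.407

0.407


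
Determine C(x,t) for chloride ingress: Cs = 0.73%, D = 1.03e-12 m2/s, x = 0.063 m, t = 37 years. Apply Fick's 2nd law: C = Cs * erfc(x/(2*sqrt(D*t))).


t_seconds = 37 * 365.25 * 24 * 3600 = 1167631200.0 s
arg = 0.063 / (2 * sqrt(1.03e-12 * 1167631200.0))
= 0.9083
erfc(0.9083) = 0.1989
C = 0.73 * 0.1989 = 0.1452%

0.1452


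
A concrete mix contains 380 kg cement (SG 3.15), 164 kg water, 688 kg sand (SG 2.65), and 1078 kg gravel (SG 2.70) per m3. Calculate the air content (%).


Vol cement = 380 / (3.15 * 1000) = 0.120635 m3
Vol water = 164 / 1000 = 0.164 m3
Vol sand = 688 / (2.65 * 1000) = 0.259623 m3
Vol gravel = 1078 / (2.70 * 1000) = 0.399259 m3
Total solid + water volume = 0.943517 m3
Air = (1 - 0.943517) * 100 = 5.65%

5.65


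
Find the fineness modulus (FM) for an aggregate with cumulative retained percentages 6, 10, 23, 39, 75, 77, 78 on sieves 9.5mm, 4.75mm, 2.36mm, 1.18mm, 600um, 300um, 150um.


FM = sum(cumulative % retained) / 100
= 308 / 100
= 3.08

3.08


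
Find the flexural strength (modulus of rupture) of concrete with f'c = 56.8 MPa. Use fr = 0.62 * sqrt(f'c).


fr = 0.62 * sqrt(56.8)
= 4.673 MPa

4.673


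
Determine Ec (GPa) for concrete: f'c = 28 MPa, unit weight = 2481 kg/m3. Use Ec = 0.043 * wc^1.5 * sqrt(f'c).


Ec = 0.043 * 2481^1.5 * sqrt(28) / 1000
= 28.12 GPa

28.12


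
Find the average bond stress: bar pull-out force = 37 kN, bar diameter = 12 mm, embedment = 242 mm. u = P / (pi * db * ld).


u = P / (pi * db * ld)
= 37 * 1000 / (pi * 12 * 242)
= 4.056 MPa

4.056


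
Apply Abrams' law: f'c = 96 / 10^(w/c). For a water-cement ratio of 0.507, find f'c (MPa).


f'c = 96 / 10^0.507
= 96 / 3.214
= 29.87 MPa

29.87


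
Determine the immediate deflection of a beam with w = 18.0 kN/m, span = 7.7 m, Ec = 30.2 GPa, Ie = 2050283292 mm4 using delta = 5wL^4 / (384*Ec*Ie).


Convert: L = 7.7 m = 7700 mm, Ec = 30.2 GPa = 30200 MPa
delta = 5 * 18.0 * 7700^4 / (384 * 30200 * 2050283292)
= 13.31 mm

13.31


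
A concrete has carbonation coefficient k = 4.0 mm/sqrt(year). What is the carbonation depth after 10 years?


depth = k * sqrt(t)
= 4.0 * sqrt(10)
= 12.65 mm

12.65


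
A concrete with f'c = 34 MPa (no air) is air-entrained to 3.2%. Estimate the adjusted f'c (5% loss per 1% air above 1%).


Strength loss = (3.2 - 1) * 5 = 11.0%
f'c = 34 * (1 - 11.0/100)
= 30.26 MPa

30.26


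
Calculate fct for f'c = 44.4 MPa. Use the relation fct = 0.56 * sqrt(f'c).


fct = 0.56 * sqrt(44.4)
= 0.56 * 6.663
= 3.731 MPa

3.731


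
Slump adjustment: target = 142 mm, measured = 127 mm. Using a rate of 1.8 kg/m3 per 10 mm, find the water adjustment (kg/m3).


Difference = 142 - 127 = 15 mm
Water adjustment = 15 * 1.8 / 10 = 2.7 kg/m3

2.7


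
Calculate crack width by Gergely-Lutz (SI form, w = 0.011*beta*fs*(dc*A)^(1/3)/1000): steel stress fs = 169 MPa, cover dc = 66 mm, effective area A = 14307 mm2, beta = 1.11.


w = 0.011 * beta * fs * (dc * A)^(1/3) / 1000
= 0.011 * 1.11 * 169 * (66 * 14307)^(1/3) / 1000
= 0.202 mm

0.202


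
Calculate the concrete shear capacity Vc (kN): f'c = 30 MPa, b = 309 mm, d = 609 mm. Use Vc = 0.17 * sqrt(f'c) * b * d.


Vc = 0.17 * sqrt(30) * 309 * 609 / 1000
= 175.22 kN

175.22


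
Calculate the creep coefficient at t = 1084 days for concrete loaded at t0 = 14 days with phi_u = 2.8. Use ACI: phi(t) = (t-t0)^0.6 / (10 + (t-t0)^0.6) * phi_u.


dt = 1084 - 14 = 1070
phi = 1070^0.6 / (10 + 1070^0.6) * 2.8
= 2.43

2.43


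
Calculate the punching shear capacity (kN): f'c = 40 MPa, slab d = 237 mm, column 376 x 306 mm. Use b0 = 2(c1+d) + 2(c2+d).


b0 = 2*(376 + 237) + 2*(306 + 237) = 2312 mm
Vc = 0.33 * sqrt(40) * 2312 * 237 / 1000
= 1143.62 kN

1143.62


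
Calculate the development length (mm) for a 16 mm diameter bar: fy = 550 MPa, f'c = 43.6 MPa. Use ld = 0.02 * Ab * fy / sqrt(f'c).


Ab = pi * 16^2 / 4 = 201.062 mm2
ld = 0.02 * 201.062 * 550 / sqrt(43.6)
= 334.9 mm

334.9


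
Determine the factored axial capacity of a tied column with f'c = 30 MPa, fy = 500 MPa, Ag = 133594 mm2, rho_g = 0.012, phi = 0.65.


Ast = rho * Ag = 0.012 * 133594 = 1603.128 mm2
phi*Pn = 0.65 * 0.80 * (0.85 * 30 * (133594 - 1603.128) + 500 * 1603.128) / 1000
= 2167.01 kN

2167.01


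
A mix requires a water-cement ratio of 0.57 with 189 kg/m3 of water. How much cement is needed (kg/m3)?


Cement = water / (w/c)
= 189 / 0.57
= 331.6 kg/m3

331.6


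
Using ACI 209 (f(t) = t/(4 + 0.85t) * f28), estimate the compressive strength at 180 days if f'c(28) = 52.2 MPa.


f(180) = 180 / (4 + 0.85 * 180) * 52.2
= 180 / 157.0 * 52.2
= 59.85 MPa

59.85


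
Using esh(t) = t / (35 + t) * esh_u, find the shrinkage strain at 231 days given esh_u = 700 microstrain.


esh(231) = 231 / (35 + 231) * 700
= 231 / 266 * 700
= 607.9 microstrain

607.9


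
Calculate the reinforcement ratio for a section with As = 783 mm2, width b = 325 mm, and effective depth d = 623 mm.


rho = As / (b * d)
= 783 / (325 * 623)
= 0.0039

0.0039


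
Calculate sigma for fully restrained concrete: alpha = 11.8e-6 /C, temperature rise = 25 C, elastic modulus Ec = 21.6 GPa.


sigma = alpha * dT * Ec
= 11.8e-6 * 25 * 21.6 * 1000
= 6.372 MPa

6.372


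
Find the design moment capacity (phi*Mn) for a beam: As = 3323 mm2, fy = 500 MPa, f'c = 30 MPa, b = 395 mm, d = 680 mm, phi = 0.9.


a = As * fy / (0.85 * f'c * b)
= 3323 * 500 / (0.85 * 30 * 395)
= 164.9541 mm
Mn = As * fy * (d - a/2) / 10^6
= 992.7844 kN-m
phi*Mn = 0.9 * 992.7844 = 893.51 kN-m

893.51


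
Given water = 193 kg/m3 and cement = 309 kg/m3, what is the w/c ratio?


w/c = water / cement
w/c = 193 / 309 = 0.625

0.625


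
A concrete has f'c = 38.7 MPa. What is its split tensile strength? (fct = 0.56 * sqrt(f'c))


fct = 0.56 * sqrt(38.7)
= 0.56 * 6.221
= 3.484 MPa

3.484


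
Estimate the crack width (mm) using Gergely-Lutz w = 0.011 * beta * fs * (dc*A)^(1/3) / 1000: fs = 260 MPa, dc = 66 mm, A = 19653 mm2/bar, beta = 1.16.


w = 0.011 * beta * fs * (dc * A)^(1/3) / 1000
= 0.011 * 1.16 * 260 * (66 * 19653)^(1/3) / 1000
= 0.362 mm

0.362


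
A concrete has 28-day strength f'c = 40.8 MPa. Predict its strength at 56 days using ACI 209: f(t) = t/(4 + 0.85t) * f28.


f(56) = 56 / (4 + 0.85 * 56) * 40.8
= 56 / 51.6 * 40.8
= 44.28 MPa

44.28


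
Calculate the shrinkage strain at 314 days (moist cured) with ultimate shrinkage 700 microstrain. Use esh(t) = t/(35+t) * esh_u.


esh(314) = 314 / (35 + 314) * 700
= 314 / 349 * 700
= 629.8 microstrain

629.8


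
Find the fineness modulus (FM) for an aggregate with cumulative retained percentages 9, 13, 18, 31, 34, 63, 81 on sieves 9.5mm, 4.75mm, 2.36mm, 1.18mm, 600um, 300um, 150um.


FM = sum(cumulative % retained) / 100
= 249 / 100
= 2.49

2.49


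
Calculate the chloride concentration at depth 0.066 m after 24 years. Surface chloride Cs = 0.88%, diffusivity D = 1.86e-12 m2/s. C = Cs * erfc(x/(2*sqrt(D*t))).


t_seconds = 24 * 365.25 * 24 * 3600 = 757382400.0 s
arg = 0.066 / (2 * sqrt(1.86e-12 * 757382400.0))
= 0.8792
erfc(0.8792) = 0.2137
C = 0.88 * 0.2137 = 0.1881%

0.1881


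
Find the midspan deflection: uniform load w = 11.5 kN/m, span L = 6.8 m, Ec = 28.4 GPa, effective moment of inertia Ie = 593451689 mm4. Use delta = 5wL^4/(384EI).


Convert: L = 6.8 m = 6800 mm, Ec = 28.4 GPa = 28400 MPa
delta = 5 * 11.5 * 6800^4 / (384 * 28400 * 593451689)
= 19.0 mm

19.0


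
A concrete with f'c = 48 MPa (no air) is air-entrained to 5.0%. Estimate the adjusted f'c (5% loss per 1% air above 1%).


Strength loss = (5.0 - 1) * 5 = 20.0%
f'c = 48 * (1 - 20.0/100)
= 38.4 MPa

38.4


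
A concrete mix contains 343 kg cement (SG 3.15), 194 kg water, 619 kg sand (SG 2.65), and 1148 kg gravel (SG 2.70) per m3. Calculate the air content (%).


Vol cement = 343 / (3.15 * 1000) = 0.108889 m3
Vol water = 194 / 1000 = 0.194 m3
Vol sand = 619 / (2.65 * 1000) = 0.233585 m3
Vol gravel = 1148 / (2.70 * 1000) = 0.425185 m3
Total solid + water volume = 0.961659 m3
Air = (1 - 0.961659) * 100 = 3.83%

3.83


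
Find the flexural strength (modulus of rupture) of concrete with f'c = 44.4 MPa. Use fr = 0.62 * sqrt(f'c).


fr = 0.62 * sqrt(44.4)
= 4.131 MPa

4.131


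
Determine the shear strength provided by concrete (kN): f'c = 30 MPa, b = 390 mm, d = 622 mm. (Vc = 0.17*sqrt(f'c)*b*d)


Vc = 0.17 * sqrt(30) * 390 * 622 / 1000
= 225.87 kN

225.87


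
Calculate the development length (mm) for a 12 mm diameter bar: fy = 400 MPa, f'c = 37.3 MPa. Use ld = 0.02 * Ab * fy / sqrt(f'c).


Ab = pi * 12^2 / 4 = 113.097 mm2
ld = 0.02 * 113.097 * 400 / sqrt(37.3)
= 148.1 mm

148.1


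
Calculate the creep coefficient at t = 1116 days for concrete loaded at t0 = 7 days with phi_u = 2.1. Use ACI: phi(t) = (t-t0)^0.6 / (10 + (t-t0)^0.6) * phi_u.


dt = 1116 - 7 = 1109
phi = 1109^0.6 / (10 + 1109^0.6) * 2.1
= 1.828

1.828


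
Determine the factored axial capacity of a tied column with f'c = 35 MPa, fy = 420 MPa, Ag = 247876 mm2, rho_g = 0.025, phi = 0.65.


Ast = rho * Ag = 0.025 * 247876 = 6196.9 mm2
phi*Pn = 0.65 * 0.80 * (0.85 * 35 * (247876 - 6196.9) + 420 * 6196.9) / 1000
= 5092.18 kN

5092.18


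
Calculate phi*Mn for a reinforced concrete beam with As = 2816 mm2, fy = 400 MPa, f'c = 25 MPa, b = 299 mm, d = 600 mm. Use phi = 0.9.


a = As * fy / (0.85 * f'c * b)
= 2816 * 400 / (0.85 * 25 * 299)
= 177.2811 mm
Mn = As * fy * (d - a/2) / 10^6
= 575.9953 kN-m
phi*Mn = 0.9 * 575.9953 = 518.4 kN-m

518.4


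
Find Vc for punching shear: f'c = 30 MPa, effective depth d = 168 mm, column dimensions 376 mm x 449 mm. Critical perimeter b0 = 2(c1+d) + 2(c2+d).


b0 = 2*(376 + 168) + 2*(449 + 168) = 2322 mm
Vc = 0.33 * sqrt(30) * 2322 * 168 / 1000
= 705.09 kN

705.09


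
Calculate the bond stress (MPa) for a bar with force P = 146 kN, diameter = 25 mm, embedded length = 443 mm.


u = P / (pi * db * ld)
= 146 * 1000 / (pi * 25 * 443)
= 4.196 MPa

4.196


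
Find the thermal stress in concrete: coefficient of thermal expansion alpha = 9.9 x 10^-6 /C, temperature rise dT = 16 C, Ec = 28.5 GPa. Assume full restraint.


sigma = alpha * dT * Ec
= 9.9e-6 * 16 * 28.5 * 1000
= 4.514 MPa

4.514


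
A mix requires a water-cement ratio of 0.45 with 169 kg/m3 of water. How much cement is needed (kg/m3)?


Cement = water / (w/c)
= 169 / 0.45
= 375.6 kg/m3

375.6


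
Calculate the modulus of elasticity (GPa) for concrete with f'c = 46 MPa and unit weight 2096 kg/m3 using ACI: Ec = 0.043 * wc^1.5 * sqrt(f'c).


Ec = 0.043 * 2096^1.5 * sqrt(46) / 1000
= 27.99 GPa

27.99


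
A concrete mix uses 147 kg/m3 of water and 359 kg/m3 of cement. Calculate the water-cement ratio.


w/c = water / cement
w/c = 147 / 359 = 0.409

0.409


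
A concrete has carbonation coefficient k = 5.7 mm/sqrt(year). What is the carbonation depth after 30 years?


depth = k * sqrt(t)
= 5.7 * sqrt(30)
= 31.22 mm

31.22


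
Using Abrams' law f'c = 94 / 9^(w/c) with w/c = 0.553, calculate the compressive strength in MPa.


f'c = 94 / 9^0.553
= 94 / 3.371
= 27.89 MPa

27.89


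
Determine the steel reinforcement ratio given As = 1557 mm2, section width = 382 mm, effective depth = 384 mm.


rho = As / (b * d)
= 1557 / (382 * 384)
= 0.0106

0.0106


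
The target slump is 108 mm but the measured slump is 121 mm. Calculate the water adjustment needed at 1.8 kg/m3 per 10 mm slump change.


Difference = 108 - 121 = -13 mm
Water adjustment = -13 * 1.8 / 10 = -2.3 kg/m3

-2.3


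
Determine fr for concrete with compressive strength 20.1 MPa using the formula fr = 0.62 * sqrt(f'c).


fr = 0.62 * sqrt(20.1)
= 2.78 MPa

2.78


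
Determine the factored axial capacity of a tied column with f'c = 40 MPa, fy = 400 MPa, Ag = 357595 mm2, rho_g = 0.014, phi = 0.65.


Ast = rho * Ag = 0.014 * 357595 = 5006.33 mm2
phi*Pn = 0.65 * 0.80 * (0.85 * 40 * (357595 - 5006.33) + 400 * 5006.33) / 1000
= 7275.08 kN

7275.08


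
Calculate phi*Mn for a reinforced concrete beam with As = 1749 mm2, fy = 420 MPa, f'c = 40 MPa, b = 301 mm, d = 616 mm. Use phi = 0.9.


a = As * fy / (0.85 * f'c * b)
= 1749 * 420 / (0.85 * 40 * 301)
= 71.7784 mm
Mn = As * fy * (d - a/2) / 10^6
= 426.1378 kN-m
phi*Mn = 0.9 * 426.1378 = 383.52 kN-m

383.52


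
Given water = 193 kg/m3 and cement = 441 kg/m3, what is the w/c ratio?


w/c = water / cement
w/c = 193 / 441 = 0.438

0.438


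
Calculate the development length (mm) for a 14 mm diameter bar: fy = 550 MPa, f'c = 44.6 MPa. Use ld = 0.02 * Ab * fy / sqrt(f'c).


Ab = pi * 14^2 / 4 = 153.938 mm2
ld = 0.02 * 153.938 * 550 / sqrt(44.6)
= 253.6 mm

253.6


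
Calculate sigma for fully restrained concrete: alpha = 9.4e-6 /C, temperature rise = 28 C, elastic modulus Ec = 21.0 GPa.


sigma = alpha * dT * Ec
= 9.4e-6 * 28 * 21.0 * 1000
= 5.527 MPa

5.527


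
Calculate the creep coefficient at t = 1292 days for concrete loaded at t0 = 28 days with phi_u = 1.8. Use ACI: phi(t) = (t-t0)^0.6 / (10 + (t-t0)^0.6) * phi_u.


dt = 1292 - 28 = 1264
phi = 1264^0.6 / (10 + 1264^0.6) * 1.8
= 1.582

1.582


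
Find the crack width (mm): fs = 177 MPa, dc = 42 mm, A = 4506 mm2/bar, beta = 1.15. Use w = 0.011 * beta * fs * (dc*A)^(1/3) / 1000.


w = 0.011 * beta * fs * (dc * A)^(1/3) / 1000
= 0.011 * 1.15 * 177 * (42 * 4506)^(1/3) / 1000
= 0.129 mm

0.129


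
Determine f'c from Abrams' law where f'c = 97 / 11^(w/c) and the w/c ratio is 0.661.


f'c = 97 / 11^0.661
= 97 / 4.879
= 19.88 MPa

19.88


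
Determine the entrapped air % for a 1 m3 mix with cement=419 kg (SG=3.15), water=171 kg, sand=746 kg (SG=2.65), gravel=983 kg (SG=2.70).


Vol cement = 419 / (3.15 * 1000) = 0.133016 m3
Vol water = 171 / 1000 = 0.171 m3
Vol sand = 746 / (2.65 * 1000) = 0.281509 m3
Vol gravel = 983 / (2.70 * 1000) = 0.364074 m3
Total solid + water volume = 0.949599 m3
Air = (1 - 0.949599) * 100 = 5.04%

5.04


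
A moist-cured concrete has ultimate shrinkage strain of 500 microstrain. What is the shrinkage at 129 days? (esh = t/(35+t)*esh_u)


esh(129) = 129 / (35 + 129) * 500
= 129 / 164 * 500
= 393.3 microstrain

393.3


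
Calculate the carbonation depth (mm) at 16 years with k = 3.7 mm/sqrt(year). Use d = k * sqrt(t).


depth = k * sqrt(t)
= 3.7 * sqrt(16)
= 14.8 mm

14.8


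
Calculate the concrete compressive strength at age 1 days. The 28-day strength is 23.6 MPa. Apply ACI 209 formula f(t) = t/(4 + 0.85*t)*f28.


f(1) = 1 / (4 + 0.85 * 1) * 23.6
= 1 / 4.85 * 23.6
= 4.87 MPa

4.87


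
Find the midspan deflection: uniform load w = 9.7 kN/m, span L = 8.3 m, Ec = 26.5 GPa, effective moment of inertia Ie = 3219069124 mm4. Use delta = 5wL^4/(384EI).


Convert: L = 8.3 m = 8300 mm, Ec = 26.5 GPa = 26500 MPa
delta = 5 * 9.7 * 8300^4 / (384 * 26500 * 3219069124)
= 7.03 mm

7.03


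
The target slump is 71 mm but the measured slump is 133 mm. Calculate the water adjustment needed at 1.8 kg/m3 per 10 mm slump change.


Difference = 71 - 133 = -62 mm
Water adjustment = -62 * 1.8 / 10 = -11.2 kg/m3

-11.2


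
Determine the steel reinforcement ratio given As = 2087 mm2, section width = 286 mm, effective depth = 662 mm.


rho = As / (b * d)
= 2087 / (286 * 662)
= 0.011

0.011


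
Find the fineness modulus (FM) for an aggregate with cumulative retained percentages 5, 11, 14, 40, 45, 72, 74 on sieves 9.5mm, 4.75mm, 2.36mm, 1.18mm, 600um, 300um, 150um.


FM = sum(cumulative % retained) / 100
= 261 / 100
= 2.61

2.61


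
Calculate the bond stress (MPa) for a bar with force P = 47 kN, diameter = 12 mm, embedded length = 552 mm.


u = P / (pi * db * ld)
= 47 * 1000 / (pi * 12 * 552)
= 2.259 MPa

2.259


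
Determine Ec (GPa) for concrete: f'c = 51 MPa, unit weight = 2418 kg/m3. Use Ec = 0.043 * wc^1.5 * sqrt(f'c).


Ec = 0.043 * 2418^1.5 * sqrt(51) / 1000
= 36.51 GPa

36.51


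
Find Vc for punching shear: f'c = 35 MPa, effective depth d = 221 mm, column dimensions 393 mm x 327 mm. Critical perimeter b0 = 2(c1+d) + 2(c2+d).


b0 = 2*(393 + 221) + 2*(327 + 221) = 2324 mm
Vc = 0.33 * sqrt(35) * 2324 * 221 / 1000
= 1002.71 kN

1002.71


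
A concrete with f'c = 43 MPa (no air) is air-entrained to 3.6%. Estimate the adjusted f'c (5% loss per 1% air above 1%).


Strength loss = (3.6 - 1) * 5 = 13.0%
f'c = 43 * (1 - 13.0/100)
= 37.41 MPa

37.41


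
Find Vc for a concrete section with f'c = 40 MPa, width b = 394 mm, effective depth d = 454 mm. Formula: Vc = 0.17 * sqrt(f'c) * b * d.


Vc = 0.17 * sqrt(40) * 394 * 454 / 1000
= 192.32 kN

192.32


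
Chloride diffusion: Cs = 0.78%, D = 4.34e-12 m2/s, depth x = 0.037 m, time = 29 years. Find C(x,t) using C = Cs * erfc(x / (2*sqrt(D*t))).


t_seconds = 29 * 365.25 * 24 * 3600 = 915170400.0 s
arg = 0.037 / (2 * sqrt(4.34e-12 * 915170400.0))
= 0.2935
erfc(0.2935) = 0.678
C = 0.78 * 0.678 = 0.5289%

0.5289


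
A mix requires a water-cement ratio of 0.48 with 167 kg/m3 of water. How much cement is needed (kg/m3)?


Cement = water / (w/c)
= 167 / 0.48
= 347.9 kg/m3

347.9


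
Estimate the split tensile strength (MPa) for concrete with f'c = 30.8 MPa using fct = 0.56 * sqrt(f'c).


fct = 0.56 * sqrt(30.8)
= 0.56 * 5.55
= 3.108 MPa

3.108


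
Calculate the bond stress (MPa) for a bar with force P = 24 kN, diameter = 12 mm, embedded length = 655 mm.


u = P / (pi * db * ld)
= 24 * 1000 / (pi * 12 * 655)
= 0.972 MPa

0.972


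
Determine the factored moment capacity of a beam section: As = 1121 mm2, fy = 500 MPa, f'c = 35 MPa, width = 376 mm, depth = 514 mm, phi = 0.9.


a = As * fy / (0.85 * f'c * b)
= 1121 * 500 / (0.85 * 35 * 376)
= 50.1073 mm
Mn = As * fy * (d - a/2) / 10^6
= 274.0544 kN-m
phi*Mn = 0.9 * 274.0544 = 246.65 kN-m

246.65


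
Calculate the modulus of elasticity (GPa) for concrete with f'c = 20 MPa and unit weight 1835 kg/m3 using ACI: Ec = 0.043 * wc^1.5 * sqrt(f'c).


Ec = 0.043 * 1835^1.5 * sqrt(20) / 1000
= 15.12 GPa

15.12


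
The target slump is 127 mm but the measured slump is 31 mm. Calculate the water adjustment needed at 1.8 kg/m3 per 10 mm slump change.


Difference = 127 - 31 = 96 mm
Water adjustment = 96 * 1.8 / 10 = 17.3 kg/m3

17.3


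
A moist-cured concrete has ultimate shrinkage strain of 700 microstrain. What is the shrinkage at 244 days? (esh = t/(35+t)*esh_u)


esh(244) = 244 / (35 + 244) * 700
= 244 / 279 * 700
= 612.2 microstrain

612.2


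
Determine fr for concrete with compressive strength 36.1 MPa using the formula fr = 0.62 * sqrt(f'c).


fr = 0.62 * sqrt(36.1)
= 3.725 MPa

3.725


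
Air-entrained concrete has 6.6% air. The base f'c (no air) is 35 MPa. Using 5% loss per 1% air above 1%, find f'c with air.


Strength loss = (6.6 - 1) * 5 = 28.0%
f'c = 35 * (1 - 28.0/100)
= 25.2 MPa

25.2


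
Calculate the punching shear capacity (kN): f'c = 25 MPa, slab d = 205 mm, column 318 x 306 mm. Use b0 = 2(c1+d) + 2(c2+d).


b0 = 2*(318 + 205) + 2*(306 + 205) = 2068 mm
Vc = 0.33 * sqrt(25) * 2068 * 205 / 1000
= 699.5 kN

699.5


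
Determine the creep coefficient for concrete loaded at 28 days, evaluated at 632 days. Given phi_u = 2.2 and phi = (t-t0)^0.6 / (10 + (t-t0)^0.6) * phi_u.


dt = 632 - 28 = 604
phi = 604^0.6 / (10 + 604^0.6) * 2.2
= 1.811

1.811


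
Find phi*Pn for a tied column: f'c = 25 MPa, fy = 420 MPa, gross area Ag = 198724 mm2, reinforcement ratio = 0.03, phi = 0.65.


Ast = rho * Ag = 0.03 * 198724 = 5961.72 mm2
phi*Pn = 0.65 * 0.80 * (0.85 * 25 * (198724 - 5961.72) + 420 * 5961.72) / 1000
= 3432.06 kN

3432.06


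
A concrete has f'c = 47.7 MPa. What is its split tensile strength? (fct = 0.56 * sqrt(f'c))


fct = 0.56 * sqrt(47.7)
= 0.56 * 6.907
= 3.868 MPa

3.868


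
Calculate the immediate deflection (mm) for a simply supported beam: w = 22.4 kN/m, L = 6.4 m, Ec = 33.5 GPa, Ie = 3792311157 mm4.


Convert: L = 6.4 m = 6400 mm, Ec = 33.5 GPa = 33500 MPa
delta = 5 * 22.4 * 6400^4 / (384 * 33500 * 3792311157)
= 3.85 mm

3.85


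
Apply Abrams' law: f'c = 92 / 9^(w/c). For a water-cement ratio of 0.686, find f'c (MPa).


f'c = 92 / 9^0.686
= 92 / 4.515
= 20.38 MPa

20.38


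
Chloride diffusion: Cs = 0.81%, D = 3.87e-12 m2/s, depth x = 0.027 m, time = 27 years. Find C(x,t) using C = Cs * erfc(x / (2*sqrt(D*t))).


t_seconds = 27 * 365.25 * 24 * 3600 = 852055200.0 s
arg = 0.027 / (2 * sqrt(3.87e-12 * 852055200.0))
= 0.2351
erfc(0.2351) = 0.7395
C = 0.81 * 0.7395 = 0.599%

0.599


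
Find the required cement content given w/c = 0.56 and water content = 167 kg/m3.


Cement = water / (w/c)
= 167 / 0.56
= 298.2 kg/m3

298.2


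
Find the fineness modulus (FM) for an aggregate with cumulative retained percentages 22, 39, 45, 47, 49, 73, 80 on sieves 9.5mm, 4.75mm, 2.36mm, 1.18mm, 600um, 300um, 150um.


FM = sum(cumulative % retained) / 100
= 355 / 100
= 3.55

3.55


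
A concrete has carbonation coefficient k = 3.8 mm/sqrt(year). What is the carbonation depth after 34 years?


depth = k * sqrt(t)
= 3.8 * sqrt(34)
= 22.16 mm

22.16


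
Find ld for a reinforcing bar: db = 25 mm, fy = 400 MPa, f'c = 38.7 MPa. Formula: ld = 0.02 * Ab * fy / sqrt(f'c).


Ab = pi * 25^2 / 4 = 490.874 mm2
ld = 0.02 * 490.874 * 400 / sqrt(38.7)
= 631.3 mm

631.3


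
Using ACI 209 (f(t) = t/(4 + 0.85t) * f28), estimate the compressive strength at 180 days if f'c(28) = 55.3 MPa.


f(180) = 180 / (4 + 0.85 * 180) * 55.3
= 180 / 157.0 * 55.3
= 63.4 MPa

63.4


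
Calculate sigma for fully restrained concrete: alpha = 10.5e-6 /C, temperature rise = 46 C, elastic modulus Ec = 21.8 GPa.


sigma = alpha * dT * Ec
= 10.5e-6 * 46 * 21.8 * 1000
= 10.529 MPa

10.529


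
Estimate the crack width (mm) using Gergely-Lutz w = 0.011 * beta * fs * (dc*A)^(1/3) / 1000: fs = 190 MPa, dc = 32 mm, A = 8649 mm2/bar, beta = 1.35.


w = 0.011 * beta * fs * (dc * A)^(1/3) / 1000
= 0.011 * 1.35 * 190 * (32 * 8649)^(1/3) / 1000
= 0.184 mm

0.184


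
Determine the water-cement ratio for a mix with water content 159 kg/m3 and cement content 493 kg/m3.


w/c = water / cement
w/c = 159 / 493 = 0.323

0.323


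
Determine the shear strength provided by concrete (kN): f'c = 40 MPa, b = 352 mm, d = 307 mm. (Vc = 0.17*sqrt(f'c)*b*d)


Vc = 0.17 * sqrt(40) * 352 * 307 / 1000
= 116.19 kN

116.19
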